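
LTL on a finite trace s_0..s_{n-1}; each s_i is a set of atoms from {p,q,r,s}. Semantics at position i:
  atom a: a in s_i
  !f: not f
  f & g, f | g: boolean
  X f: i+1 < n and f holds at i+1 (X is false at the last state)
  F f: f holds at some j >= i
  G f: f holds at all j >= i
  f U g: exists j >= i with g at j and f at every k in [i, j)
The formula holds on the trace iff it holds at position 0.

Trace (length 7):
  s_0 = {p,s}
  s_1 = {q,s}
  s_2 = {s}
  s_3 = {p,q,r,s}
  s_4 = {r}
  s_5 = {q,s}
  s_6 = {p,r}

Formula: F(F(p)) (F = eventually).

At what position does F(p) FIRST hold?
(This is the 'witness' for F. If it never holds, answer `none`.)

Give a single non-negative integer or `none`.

s_0={p,s}: F(p)=True p=True
s_1={q,s}: F(p)=True p=False
s_2={s}: F(p)=True p=False
s_3={p,q,r,s}: F(p)=True p=True
s_4={r}: F(p)=True p=False
s_5={q,s}: F(p)=True p=False
s_6={p,r}: F(p)=True p=True
F(F(p)) holds; first witness at position 0.

Answer: 0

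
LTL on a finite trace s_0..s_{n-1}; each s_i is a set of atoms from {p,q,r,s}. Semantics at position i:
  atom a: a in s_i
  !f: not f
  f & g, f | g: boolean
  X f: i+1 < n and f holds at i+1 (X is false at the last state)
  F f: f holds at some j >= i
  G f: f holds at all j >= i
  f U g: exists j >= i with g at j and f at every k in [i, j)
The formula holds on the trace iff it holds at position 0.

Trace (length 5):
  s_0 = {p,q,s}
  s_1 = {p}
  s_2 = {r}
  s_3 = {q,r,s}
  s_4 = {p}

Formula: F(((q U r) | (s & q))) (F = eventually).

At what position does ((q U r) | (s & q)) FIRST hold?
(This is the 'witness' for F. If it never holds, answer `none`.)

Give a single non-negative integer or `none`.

Answer: 0

Derivation:
s_0={p,q,s}: ((q U r) | (s & q))=True (q U r)=False q=True r=False (s & q)=True s=True
s_1={p}: ((q U r) | (s & q))=False (q U r)=False q=False r=False (s & q)=False s=False
s_2={r}: ((q U r) | (s & q))=True (q U r)=True q=False r=True (s & q)=False s=False
s_3={q,r,s}: ((q U r) | (s & q))=True (q U r)=True q=True r=True (s & q)=True s=True
s_4={p}: ((q U r) | (s & q))=False (q U r)=False q=False r=False (s & q)=False s=False
F(((q U r) | (s & q))) holds; first witness at position 0.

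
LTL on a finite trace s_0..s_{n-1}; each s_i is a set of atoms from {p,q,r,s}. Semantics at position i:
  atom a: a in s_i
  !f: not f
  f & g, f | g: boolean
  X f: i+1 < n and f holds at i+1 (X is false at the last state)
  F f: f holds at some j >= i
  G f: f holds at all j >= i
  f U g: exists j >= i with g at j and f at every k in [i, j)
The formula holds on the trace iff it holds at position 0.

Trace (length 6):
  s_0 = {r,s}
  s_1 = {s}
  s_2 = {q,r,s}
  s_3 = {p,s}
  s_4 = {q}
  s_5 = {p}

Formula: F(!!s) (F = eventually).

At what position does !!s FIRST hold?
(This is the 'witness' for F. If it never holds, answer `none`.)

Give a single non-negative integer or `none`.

s_0={r,s}: !!s=True !s=False s=True
s_1={s}: !!s=True !s=False s=True
s_2={q,r,s}: !!s=True !s=False s=True
s_3={p,s}: !!s=True !s=False s=True
s_4={q}: !!s=False !s=True s=False
s_5={p}: !!s=False !s=True s=False
F(!!s) holds; first witness at position 0.

Answer: 0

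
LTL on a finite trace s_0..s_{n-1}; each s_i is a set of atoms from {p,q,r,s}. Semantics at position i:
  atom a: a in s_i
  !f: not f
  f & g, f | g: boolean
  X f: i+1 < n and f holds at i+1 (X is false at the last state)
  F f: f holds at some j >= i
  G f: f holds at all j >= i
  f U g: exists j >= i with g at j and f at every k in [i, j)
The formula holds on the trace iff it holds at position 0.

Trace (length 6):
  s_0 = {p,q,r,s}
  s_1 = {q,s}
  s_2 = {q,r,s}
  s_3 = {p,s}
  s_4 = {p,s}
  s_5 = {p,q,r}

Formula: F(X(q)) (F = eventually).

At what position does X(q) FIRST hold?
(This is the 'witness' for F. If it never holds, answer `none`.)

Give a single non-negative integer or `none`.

s_0={p,q,r,s}: X(q)=True q=True
s_1={q,s}: X(q)=True q=True
s_2={q,r,s}: X(q)=False q=True
s_3={p,s}: X(q)=False q=False
s_4={p,s}: X(q)=True q=False
s_5={p,q,r}: X(q)=False q=True
F(X(q)) holds; first witness at position 0.

Answer: 0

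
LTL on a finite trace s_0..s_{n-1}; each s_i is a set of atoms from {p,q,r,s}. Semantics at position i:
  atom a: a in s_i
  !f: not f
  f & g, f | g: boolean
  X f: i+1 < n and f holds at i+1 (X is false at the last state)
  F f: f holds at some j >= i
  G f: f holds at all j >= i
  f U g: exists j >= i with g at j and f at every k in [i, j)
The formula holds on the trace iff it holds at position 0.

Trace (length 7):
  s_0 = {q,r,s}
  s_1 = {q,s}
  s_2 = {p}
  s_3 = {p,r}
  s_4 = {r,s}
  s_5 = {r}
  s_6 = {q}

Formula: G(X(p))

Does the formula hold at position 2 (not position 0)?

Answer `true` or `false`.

s_0={q,r,s}: G(X(p))=False X(p)=False p=False
s_1={q,s}: G(X(p))=False X(p)=True p=False
s_2={p}: G(X(p))=False X(p)=True p=True
s_3={p,r}: G(X(p))=False X(p)=False p=True
s_4={r,s}: G(X(p))=False X(p)=False p=False
s_5={r}: G(X(p))=False X(p)=False p=False
s_6={q}: G(X(p))=False X(p)=False p=False
Evaluating at position 2: result = False

Answer: false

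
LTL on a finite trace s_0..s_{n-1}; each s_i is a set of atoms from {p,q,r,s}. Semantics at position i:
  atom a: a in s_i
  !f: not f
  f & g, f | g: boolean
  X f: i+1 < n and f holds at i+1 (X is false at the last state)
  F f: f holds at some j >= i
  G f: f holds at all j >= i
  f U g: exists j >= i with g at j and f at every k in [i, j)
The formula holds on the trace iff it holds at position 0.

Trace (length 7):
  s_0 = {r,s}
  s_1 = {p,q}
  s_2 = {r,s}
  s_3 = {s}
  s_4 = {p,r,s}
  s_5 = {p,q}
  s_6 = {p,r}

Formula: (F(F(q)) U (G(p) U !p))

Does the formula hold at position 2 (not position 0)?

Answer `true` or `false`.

Answer: true

Derivation:
s_0={r,s}: (F(F(q)) U (G(p) U !p))=True F(F(q))=True F(q)=True q=False (G(p) U !p)=True G(p)=False p=False !p=True
s_1={p,q}: (F(F(q)) U (G(p) U !p))=True F(F(q))=True F(q)=True q=True (G(p) U !p)=False G(p)=False p=True !p=False
s_2={r,s}: (F(F(q)) U (G(p) U !p))=True F(F(q))=True F(q)=True q=False (G(p) U !p)=True G(p)=False p=False !p=True
s_3={s}: (F(F(q)) U (G(p) U !p))=True F(F(q))=True F(q)=True q=False (G(p) U !p)=True G(p)=False p=False !p=True
s_4={p,r,s}: (F(F(q)) U (G(p) U !p))=False F(F(q))=True F(q)=True q=False (G(p) U !p)=False G(p)=True p=True !p=False
s_5={p,q}: (F(F(q)) U (G(p) U !p))=False F(F(q))=True F(q)=True q=True (G(p) U !p)=False G(p)=True p=True !p=False
s_6={p,r}: (F(F(q)) U (G(p) U !p))=False F(F(q))=False F(q)=False q=False (G(p) U !p)=False G(p)=True p=True !p=False
Evaluating at position 2: result = True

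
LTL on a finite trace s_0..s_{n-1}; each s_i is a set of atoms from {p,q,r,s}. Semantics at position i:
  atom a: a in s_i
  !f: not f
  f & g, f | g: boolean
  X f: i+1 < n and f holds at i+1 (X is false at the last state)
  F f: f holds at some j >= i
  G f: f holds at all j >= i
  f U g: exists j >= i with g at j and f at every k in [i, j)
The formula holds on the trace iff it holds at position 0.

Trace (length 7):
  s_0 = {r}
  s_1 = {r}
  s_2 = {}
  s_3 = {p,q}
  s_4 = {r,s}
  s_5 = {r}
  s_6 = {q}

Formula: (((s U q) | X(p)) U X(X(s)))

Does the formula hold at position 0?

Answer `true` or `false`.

Answer: false

Derivation:
s_0={r}: (((s U q) | X(p)) U X(X(s)))=False ((s U q) | X(p))=False (s U q)=False s=False q=False X(p)=False p=False X(X(s))=False X(s)=False
s_1={r}: (((s U q) | X(p)) U X(X(s)))=False ((s U q) | X(p))=False (s U q)=False s=False q=False X(p)=False p=False X(X(s))=False X(s)=False
s_2={}: (((s U q) | X(p)) U X(X(s)))=True ((s U q) | X(p))=True (s U q)=False s=False q=False X(p)=True p=False X(X(s))=True X(s)=False
s_3={p,q}: (((s U q) | X(p)) U X(X(s)))=False ((s U q) | X(p))=True (s U q)=True s=False q=True X(p)=False p=True X(X(s))=False X(s)=True
s_4={r,s}: (((s U q) | X(p)) U X(X(s)))=False ((s U q) | X(p))=False (s U q)=False s=True q=False X(p)=False p=False X(X(s))=False X(s)=False
s_5={r}: (((s U q) | X(p)) U X(X(s)))=False ((s U q) | X(p))=False (s U q)=False s=False q=False X(p)=False p=False X(X(s))=False X(s)=False
s_6={q}: (((s U q) | X(p)) U X(X(s)))=False ((s U q) | X(p))=True (s U q)=True s=False q=True X(p)=False p=False X(X(s))=False X(s)=False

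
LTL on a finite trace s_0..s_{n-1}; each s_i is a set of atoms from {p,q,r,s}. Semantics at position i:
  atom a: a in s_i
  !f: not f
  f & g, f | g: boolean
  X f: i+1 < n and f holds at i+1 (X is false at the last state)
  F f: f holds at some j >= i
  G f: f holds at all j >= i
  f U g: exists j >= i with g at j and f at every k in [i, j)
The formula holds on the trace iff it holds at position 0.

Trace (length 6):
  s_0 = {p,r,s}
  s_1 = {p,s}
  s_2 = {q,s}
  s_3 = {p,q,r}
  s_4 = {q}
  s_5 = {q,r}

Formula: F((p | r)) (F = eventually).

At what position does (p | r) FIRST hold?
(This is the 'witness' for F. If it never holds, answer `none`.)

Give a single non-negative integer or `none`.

Answer: 0

Derivation:
s_0={p,r,s}: (p | r)=True p=True r=True
s_1={p,s}: (p | r)=True p=True r=False
s_2={q,s}: (p | r)=False p=False r=False
s_3={p,q,r}: (p | r)=True p=True r=True
s_4={q}: (p | r)=False p=False r=False
s_5={q,r}: (p | r)=True p=False r=True
F((p | r)) holds; first witness at position 0.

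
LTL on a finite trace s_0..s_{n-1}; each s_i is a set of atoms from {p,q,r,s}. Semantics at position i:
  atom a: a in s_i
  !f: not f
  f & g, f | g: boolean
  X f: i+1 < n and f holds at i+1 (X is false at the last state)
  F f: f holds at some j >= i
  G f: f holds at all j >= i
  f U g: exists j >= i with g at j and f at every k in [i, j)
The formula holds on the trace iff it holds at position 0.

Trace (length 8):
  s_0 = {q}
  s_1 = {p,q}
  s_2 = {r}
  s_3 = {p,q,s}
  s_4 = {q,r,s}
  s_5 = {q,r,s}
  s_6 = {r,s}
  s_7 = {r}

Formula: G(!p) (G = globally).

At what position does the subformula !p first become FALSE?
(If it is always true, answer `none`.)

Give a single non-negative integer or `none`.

Answer: 1

Derivation:
s_0={q}: !p=True p=False
s_1={p,q}: !p=False p=True
s_2={r}: !p=True p=False
s_3={p,q,s}: !p=False p=True
s_4={q,r,s}: !p=True p=False
s_5={q,r,s}: !p=True p=False
s_6={r,s}: !p=True p=False
s_7={r}: !p=True p=False
G(!p) holds globally = False
First violation at position 1.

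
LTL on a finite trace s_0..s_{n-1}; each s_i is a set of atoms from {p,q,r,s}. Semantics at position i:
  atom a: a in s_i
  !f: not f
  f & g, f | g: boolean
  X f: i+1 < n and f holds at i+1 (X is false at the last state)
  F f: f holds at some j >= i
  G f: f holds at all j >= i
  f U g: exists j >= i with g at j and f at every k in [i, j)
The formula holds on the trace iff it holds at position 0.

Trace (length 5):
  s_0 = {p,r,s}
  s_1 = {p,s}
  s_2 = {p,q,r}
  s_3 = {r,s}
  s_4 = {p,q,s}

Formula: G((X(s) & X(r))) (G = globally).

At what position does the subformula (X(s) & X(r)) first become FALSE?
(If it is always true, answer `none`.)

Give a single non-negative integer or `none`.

Answer: 0

Derivation:
s_0={p,r,s}: (X(s) & X(r))=False X(s)=True s=True X(r)=False r=True
s_1={p,s}: (X(s) & X(r))=False X(s)=False s=True X(r)=True r=False
s_2={p,q,r}: (X(s) & X(r))=True X(s)=True s=False X(r)=True r=True
s_3={r,s}: (X(s) & X(r))=False X(s)=True s=True X(r)=False r=True
s_4={p,q,s}: (X(s) & X(r))=False X(s)=False s=True X(r)=False r=False
G((X(s) & X(r))) holds globally = False
First violation at position 0.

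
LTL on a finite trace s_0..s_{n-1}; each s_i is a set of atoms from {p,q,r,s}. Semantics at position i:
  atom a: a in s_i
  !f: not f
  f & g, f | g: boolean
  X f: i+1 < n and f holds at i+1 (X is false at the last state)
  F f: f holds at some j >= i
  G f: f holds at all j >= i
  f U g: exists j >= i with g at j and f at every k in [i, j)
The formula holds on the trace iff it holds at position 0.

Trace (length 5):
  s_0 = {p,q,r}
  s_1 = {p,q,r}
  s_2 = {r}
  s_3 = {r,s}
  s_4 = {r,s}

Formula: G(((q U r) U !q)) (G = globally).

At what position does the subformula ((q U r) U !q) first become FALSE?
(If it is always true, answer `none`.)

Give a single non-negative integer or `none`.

s_0={p,q,r}: ((q U r) U !q)=True (q U r)=True q=True r=True !q=False
s_1={p,q,r}: ((q U r) U !q)=True (q U r)=True q=True r=True !q=False
s_2={r}: ((q U r) U !q)=True (q U r)=True q=False r=True !q=True
s_3={r,s}: ((q U r) U !q)=True (q U r)=True q=False r=True !q=True
s_4={r,s}: ((q U r) U !q)=True (q U r)=True q=False r=True !q=True
G(((q U r) U !q)) holds globally = True
No violation — formula holds at every position.

Answer: none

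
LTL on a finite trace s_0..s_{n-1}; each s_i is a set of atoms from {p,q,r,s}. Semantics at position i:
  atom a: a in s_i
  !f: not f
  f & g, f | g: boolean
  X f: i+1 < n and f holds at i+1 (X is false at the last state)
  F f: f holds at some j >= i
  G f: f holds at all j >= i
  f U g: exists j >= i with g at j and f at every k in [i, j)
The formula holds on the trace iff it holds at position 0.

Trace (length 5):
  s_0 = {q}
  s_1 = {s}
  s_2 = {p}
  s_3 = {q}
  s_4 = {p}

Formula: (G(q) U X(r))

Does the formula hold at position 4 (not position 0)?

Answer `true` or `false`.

Answer: false

Derivation:
s_0={q}: (G(q) U X(r))=False G(q)=False q=True X(r)=False r=False
s_1={s}: (G(q) U X(r))=False G(q)=False q=False X(r)=False r=False
s_2={p}: (G(q) U X(r))=False G(q)=False q=False X(r)=False r=False
s_3={q}: (G(q) U X(r))=False G(q)=False q=True X(r)=False r=False
s_4={p}: (G(q) U X(r))=False G(q)=False q=False X(r)=False r=False
Evaluating at position 4: result = False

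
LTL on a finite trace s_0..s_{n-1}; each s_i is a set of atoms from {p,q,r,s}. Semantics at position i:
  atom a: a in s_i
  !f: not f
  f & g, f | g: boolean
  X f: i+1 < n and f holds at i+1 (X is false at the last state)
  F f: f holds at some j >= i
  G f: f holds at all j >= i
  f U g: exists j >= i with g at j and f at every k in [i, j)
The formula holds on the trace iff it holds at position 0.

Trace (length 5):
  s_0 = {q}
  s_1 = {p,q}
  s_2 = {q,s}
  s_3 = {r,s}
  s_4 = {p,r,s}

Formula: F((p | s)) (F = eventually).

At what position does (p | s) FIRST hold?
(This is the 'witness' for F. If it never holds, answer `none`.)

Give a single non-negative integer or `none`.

Answer: 1

Derivation:
s_0={q}: (p | s)=False p=False s=False
s_1={p,q}: (p | s)=True p=True s=False
s_2={q,s}: (p | s)=True p=False s=True
s_3={r,s}: (p | s)=True p=False s=True
s_4={p,r,s}: (p | s)=True p=True s=True
F((p | s)) holds; first witness at position 1.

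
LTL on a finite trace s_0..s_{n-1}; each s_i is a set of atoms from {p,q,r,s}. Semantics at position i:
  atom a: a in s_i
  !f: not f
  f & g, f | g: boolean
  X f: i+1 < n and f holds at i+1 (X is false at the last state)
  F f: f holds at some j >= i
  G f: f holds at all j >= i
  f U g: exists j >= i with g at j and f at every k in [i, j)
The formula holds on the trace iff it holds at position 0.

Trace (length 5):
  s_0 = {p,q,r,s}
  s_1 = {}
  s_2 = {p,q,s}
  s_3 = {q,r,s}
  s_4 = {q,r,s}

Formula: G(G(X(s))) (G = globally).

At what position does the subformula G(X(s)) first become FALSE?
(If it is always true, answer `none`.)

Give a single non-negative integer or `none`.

s_0={p,q,r,s}: G(X(s))=False X(s)=False s=True
s_1={}: G(X(s))=False X(s)=True s=False
s_2={p,q,s}: G(X(s))=False X(s)=True s=True
s_3={q,r,s}: G(X(s))=False X(s)=True s=True
s_4={q,r,s}: G(X(s))=False X(s)=False s=True
G(G(X(s))) holds globally = False
First violation at position 0.

Answer: 0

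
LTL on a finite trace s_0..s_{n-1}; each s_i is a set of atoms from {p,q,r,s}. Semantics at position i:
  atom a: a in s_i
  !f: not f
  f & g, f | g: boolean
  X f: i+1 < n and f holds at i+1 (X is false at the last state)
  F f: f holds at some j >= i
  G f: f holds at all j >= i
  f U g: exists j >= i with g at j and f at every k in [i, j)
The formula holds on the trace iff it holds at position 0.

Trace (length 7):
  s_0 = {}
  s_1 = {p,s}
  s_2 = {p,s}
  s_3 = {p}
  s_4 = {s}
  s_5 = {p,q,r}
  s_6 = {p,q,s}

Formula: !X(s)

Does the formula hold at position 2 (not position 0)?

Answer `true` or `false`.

Answer: true

Derivation:
s_0={}: !X(s)=False X(s)=True s=False
s_1={p,s}: !X(s)=False X(s)=True s=True
s_2={p,s}: !X(s)=True X(s)=False s=True
s_3={p}: !X(s)=False X(s)=True s=False
s_4={s}: !X(s)=True X(s)=False s=True
s_5={p,q,r}: !X(s)=False X(s)=True s=False
s_6={p,q,s}: !X(s)=True X(s)=False s=True
Evaluating at position 2: result = True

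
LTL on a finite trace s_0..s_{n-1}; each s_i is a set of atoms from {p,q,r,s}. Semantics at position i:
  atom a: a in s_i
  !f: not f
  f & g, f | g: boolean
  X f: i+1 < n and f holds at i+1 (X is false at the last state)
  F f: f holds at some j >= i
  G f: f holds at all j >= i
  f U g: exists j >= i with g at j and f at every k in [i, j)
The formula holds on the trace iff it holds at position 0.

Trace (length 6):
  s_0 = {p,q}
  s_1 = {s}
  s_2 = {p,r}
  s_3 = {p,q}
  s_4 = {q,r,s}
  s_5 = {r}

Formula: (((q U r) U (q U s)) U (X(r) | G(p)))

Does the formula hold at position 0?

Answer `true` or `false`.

s_0={p,q}: (((q U r) U (q U s)) U (X(r) | G(p)))=True ((q U r) U (q U s))=True (q U r)=False q=True r=False (q U s)=True s=False (X(r) | G(p))=False X(r)=False G(p)=False p=True
s_1={s}: (((q U r) U (q U s)) U (X(r) | G(p)))=True ((q U r) U (q U s))=True (q U r)=False q=False r=False (q U s)=True s=True (X(r) | G(p))=True X(r)=True G(p)=False p=False
s_2={p,r}: (((q U r) U (q U s)) U (X(r) | G(p)))=True ((q U r) U (q U s))=True (q U r)=True q=False r=True (q U s)=False s=False (X(r) | G(p))=False X(r)=False G(p)=False p=True
s_3={p,q}: (((q U r) U (q U s)) U (X(r) | G(p)))=True ((q U r) U (q U s))=True (q U r)=True q=True r=False (q U s)=True s=False (X(r) | G(p))=True X(r)=True G(p)=False p=True
s_4={q,r,s}: (((q U r) U (q U s)) U (X(r) | G(p)))=True ((q U r) U (q U s))=True (q U r)=True q=True r=True (q U s)=True s=True (X(r) | G(p))=True X(r)=True G(p)=False p=False
s_5={r}: (((q U r) U (q U s)) U (X(r) | G(p)))=False ((q U r) U (q U s))=False (q U r)=True q=False r=True (q U s)=False s=False (X(r) | G(p))=False X(r)=False G(p)=False p=False

Answer: true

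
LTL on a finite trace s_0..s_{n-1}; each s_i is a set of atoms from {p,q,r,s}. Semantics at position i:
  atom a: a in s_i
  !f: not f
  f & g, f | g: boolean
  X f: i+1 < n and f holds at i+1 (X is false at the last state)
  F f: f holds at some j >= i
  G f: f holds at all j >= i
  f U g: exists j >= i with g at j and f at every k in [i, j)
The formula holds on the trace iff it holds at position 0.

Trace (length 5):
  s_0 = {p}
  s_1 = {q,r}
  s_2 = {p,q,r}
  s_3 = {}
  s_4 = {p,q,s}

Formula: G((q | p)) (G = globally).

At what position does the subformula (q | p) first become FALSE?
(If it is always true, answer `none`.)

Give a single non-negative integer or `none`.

s_0={p}: (q | p)=True q=False p=True
s_1={q,r}: (q | p)=True q=True p=False
s_2={p,q,r}: (q | p)=True q=True p=True
s_3={}: (q | p)=False q=False p=False
s_4={p,q,s}: (q | p)=True q=True p=True
G((q | p)) holds globally = False
First violation at position 3.

Answer: 3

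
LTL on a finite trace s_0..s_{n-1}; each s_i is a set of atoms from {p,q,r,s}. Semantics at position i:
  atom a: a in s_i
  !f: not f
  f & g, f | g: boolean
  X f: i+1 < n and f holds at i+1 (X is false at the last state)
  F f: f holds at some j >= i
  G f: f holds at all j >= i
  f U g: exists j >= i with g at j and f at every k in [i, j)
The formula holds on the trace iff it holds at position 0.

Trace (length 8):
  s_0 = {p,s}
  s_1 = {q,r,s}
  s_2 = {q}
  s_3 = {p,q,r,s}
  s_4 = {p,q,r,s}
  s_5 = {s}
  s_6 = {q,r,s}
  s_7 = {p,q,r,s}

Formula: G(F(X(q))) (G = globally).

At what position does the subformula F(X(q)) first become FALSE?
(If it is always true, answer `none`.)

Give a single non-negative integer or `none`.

s_0={p,s}: F(X(q))=True X(q)=True q=False
s_1={q,r,s}: F(X(q))=True X(q)=True q=True
s_2={q}: F(X(q))=True X(q)=True q=True
s_3={p,q,r,s}: F(X(q))=True X(q)=True q=True
s_4={p,q,r,s}: F(X(q))=True X(q)=False q=True
s_5={s}: F(X(q))=True X(q)=True q=False
s_6={q,r,s}: F(X(q))=True X(q)=True q=True
s_7={p,q,r,s}: F(X(q))=False X(q)=False q=True
G(F(X(q))) holds globally = False
First violation at position 7.

Answer: 7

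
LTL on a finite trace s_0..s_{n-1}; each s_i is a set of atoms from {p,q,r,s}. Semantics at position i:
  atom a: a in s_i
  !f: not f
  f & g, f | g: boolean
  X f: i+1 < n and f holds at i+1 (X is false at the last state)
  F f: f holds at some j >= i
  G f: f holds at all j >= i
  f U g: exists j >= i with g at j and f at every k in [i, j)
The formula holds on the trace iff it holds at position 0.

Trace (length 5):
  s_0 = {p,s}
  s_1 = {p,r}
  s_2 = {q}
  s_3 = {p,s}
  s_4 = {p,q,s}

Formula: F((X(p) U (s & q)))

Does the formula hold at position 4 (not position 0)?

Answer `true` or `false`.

s_0={p,s}: F((X(p) U (s & q)))=True (X(p) U (s & q))=False X(p)=True p=True (s & q)=False s=True q=False
s_1={p,r}: F((X(p) U (s & q)))=True (X(p) U (s & q))=False X(p)=False p=True (s & q)=False s=False q=False
s_2={q}: F((X(p) U (s & q)))=True (X(p) U (s & q))=True X(p)=True p=False (s & q)=False s=False q=True
s_3={p,s}: F((X(p) U (s & q)))=True (X(p) U (s & q))=True X(p)=True p=True (s & q)=False s=True q=False
s_4={p,q,s}: F((X(p) U (s & q)))=True (X(p) U (s & q))=True X(p)=False p=True (s & q)=True s=True q=True
Evaluating at position 4: result = True

Answer: true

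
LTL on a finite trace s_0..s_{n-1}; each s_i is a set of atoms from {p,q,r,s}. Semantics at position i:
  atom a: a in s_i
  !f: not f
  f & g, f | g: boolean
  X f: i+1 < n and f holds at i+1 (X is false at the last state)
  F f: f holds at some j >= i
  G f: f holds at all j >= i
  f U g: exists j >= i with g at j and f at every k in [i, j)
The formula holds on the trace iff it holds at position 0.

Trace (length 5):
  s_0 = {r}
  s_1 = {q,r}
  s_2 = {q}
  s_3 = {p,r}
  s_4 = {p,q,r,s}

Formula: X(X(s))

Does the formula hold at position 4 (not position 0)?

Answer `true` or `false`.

Answer: false

Derivation:
s_0={r}: X(X(s))=False X(s)=False s=False
s_1={q,r}: X(X(s))=False X(s)=False s=False
s_2={q}: X(X(s))=True X(s)=False s=False
s_3={p,r}: X(X(s))=False X(s)=True s=False
s_4={p,q,r,s}: X(X(s))=False X(s)=False s=True
Evaluating at position 4: result = False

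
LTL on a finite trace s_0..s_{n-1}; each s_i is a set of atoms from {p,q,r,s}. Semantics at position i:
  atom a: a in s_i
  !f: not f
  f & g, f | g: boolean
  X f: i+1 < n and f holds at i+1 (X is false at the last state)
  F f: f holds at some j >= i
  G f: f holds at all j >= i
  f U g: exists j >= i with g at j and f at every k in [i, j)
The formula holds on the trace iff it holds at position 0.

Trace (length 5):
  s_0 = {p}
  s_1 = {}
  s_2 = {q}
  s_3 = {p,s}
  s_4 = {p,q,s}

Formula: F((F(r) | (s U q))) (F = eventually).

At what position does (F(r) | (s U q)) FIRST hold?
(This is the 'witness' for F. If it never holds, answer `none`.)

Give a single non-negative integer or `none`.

s_0={p}: (F(r) | (s U q))=False F(r)=False r=False (s U q)=False s=False q=False
s_1={}: (F(r) | (s U q))=False F(r)=False r=False (s U q)=False s=False q=False
s_2={q}: (F(r) | (s U q))=True F(r)=False r=False (s U q)=True s=False q=True
s_3={p,s}: (F(r) | (s U q))=True F(r)=False r=False (s U q)=True s=True q=False
s_4={p,q,s}: (F(r) | (s U q))=True F(r)=False r=False (s U q)=True s=True q=True
F((F(r) | (s U q))) holds; first witness at position 2.

Answer: 2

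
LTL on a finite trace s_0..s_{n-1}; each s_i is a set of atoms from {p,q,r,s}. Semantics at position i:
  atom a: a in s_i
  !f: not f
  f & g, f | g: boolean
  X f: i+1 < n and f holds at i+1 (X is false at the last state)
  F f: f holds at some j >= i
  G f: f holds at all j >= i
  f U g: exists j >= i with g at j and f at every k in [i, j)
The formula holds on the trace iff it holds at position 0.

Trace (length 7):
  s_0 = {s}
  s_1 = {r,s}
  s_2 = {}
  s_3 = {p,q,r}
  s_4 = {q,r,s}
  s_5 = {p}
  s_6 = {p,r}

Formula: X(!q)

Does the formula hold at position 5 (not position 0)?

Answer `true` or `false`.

s_0={s}: X(!q)=True !q=True q=False
s_1={r,s}: X(!q)=True !q=True q=False
s_2={}: X(!q)=False !q=True q=False
s_3={p,q,r}: X(!q)=False !q=False q=True
s_4={q,r,s}: X(!q)=True !q=False q=True
s_5={p}: X(!q)=True !q=True q=False
s_6={p,r}: X(!q)=False !q=True q=False
Evaluating at position 5: result = True

Answer: true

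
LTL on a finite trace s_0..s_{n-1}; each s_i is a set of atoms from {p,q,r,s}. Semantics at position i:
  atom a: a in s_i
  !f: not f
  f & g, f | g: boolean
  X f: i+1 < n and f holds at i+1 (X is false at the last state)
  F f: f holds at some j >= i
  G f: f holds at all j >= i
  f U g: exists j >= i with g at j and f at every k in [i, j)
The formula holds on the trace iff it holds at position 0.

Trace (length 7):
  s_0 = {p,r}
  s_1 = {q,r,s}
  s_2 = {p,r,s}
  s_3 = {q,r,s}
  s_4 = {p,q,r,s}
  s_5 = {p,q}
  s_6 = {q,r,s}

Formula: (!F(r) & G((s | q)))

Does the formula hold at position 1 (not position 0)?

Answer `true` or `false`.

Answer: false

Derivation:
s_0={p,r}: (!F(r) & G((s | q)))=False !F(r)=False F(r)=True r=True G((s | q))=False (s | q)=False s=False q=False
s_1={q,r,s}: (!F(r) & G((s | q)))=False !F(r)=False F(r)=True r=True G((s | q))=True (s | q)=True s=True q=True
s_2={p,r,s}: (!F(r) & G((s | q)))=False !F(r)=False F(r)=True r=True G((s | q))=True (s | q)=True s=True q=False
s_3={q,r,s}: (!F(r) & G((s | q)))=False !F(r)=False F(r)=True r=True G((s | q))=True (s | q)=True s=True q=True
s_4={p,q,r,s}: (!F(r) & G((s | q)))=False !F(r)=False F(r)=True r=True G((s | q))=True (s | q)=True s=True q=True
s_5={p,q}: (!F(r) & G((s | q)))=False !F(r)=False F(r)=True r=False G((s | q))=True (s | q)=True s=False q=True
s_6={q,r,s}: (!F(r) & G((s | q)))=False !F(r)=False F(r)=True r=True G((s | q))=True (s | q)=True s=True q=True
Evaluating at position 1: result = False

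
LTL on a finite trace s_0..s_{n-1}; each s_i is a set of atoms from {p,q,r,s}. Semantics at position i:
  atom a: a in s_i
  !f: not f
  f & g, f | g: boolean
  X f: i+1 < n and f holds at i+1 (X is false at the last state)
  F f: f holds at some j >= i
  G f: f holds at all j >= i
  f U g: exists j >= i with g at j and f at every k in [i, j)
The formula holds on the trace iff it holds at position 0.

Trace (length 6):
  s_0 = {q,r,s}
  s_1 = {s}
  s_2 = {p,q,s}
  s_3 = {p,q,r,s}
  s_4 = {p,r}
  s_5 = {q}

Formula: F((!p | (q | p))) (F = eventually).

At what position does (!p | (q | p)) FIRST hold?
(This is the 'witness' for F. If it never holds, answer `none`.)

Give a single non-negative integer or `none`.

Answer: 0

Derivation:
s_0={q,r,s}: (!p | (q | p))=True !p=True p=False (q | p)=True q=True
s_1={s}: (!p | (q | p))=True !p=True p=False (q | p)=False q=False
s_2={p,q,s}: (!p | (q | p))=True !p=False p=True (q | p)=True q=True
s_3={p,q,r,s}: (!p | (q | p))=True !p=False p=True (q | p)=True q=True
s_4={p,r}: (!p | (q | p))=True !p=False p=True (q | p)=True q=False
s_5={q}: (!p | (q | p))=True !p=True p=False (q | p)=True q=True
F((!p | (q | p))) holds; first witness at position 0.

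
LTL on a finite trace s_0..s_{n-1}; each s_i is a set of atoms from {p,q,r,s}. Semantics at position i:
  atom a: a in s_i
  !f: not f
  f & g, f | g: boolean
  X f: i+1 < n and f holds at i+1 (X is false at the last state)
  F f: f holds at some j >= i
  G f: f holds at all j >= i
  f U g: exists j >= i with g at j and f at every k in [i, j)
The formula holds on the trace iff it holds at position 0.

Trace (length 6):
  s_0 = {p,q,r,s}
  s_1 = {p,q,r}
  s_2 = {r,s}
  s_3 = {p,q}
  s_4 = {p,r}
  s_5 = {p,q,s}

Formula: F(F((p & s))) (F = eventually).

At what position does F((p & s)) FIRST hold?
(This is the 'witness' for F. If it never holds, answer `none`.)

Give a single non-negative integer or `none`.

s_0={p,q,r,s}: F((p & s))=True (p & s)=True p=True s=True
s_1={p,q,r}: F((p & s))=True (p & s)=False p=True s=False
s_2={r,s}: F((p & s))=True (p & s)=False p=False s=True
s_3={p,q}: F((p & s))=True (p & s)=False p=True s=False
s_4={p,r}: F((p & s))=True (p & s)=False p=True s=False
s_5={p,q,s}: F((p & s))=True (p & s)=True p=True s=True
F(F((p & s))) holds; first witness at position 0.

Answer: 0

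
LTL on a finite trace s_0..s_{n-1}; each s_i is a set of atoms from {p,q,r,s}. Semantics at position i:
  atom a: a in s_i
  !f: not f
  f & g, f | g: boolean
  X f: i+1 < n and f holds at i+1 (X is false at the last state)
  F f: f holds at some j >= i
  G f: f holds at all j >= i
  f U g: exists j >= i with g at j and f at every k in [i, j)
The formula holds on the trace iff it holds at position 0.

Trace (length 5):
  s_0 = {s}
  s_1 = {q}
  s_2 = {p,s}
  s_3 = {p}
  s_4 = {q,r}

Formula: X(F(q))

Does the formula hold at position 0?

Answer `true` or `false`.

Answer: true

Derivation:
s_0={s}: X(F(q))=True F(q)=True q=False
s_1={q}: X(F(q))=True F(q)=True q=True
s_2={p,s}: X(F(q))=True F(q)=True q=False
s_3={p}: X(F(q))=True F(q)=True q=False
s_4={q,r}: X(F(q))=False F(q)=True q=True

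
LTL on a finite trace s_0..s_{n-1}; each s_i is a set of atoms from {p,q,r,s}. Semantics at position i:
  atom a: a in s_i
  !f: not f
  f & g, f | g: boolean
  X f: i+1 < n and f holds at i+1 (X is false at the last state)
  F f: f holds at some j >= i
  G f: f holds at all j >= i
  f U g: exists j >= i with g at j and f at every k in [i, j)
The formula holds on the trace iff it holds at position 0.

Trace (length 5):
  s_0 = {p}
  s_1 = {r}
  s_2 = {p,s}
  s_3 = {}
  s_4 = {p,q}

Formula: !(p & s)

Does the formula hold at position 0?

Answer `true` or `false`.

Answer: true

Derivation:
s_0={p}: !(p & s)=True (p & s)=False p=True s=False
s_1={r}: !(p & s)=True (p & s)=False p=False s=False
s_2={p,s}: !(p & s)=False (p & s)=True p=True s=True
s_3={}: !(p & s)=True (p & s)=False p=False s=False
s_4={p,q}: !(p & s)=True (p & s)=False p=True s=False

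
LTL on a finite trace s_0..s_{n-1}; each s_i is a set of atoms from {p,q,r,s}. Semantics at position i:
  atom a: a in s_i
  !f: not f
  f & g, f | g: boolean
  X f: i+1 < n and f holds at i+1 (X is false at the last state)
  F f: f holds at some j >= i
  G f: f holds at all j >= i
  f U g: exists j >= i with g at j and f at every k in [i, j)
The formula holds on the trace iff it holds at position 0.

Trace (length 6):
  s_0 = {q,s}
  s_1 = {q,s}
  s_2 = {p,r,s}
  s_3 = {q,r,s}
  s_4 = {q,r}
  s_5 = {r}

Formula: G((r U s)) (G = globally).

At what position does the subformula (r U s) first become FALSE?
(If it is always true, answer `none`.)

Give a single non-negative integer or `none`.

s_0={q,s}: (r U s)=True r=False s=True
s_1={q,s}: (r U s)=True r=False s=True
s_2={p,r,s}: (r U s)=True r=True s=True
s_3={q,r,s}: (r U s)=True r=True s=True
s_4={q,r}: (r U s)=False r=True s=False
s_5={r}: (r U s)=False r=True s=False
G((r U s)) holds globally = False
First violation at position 4.

Answer: 4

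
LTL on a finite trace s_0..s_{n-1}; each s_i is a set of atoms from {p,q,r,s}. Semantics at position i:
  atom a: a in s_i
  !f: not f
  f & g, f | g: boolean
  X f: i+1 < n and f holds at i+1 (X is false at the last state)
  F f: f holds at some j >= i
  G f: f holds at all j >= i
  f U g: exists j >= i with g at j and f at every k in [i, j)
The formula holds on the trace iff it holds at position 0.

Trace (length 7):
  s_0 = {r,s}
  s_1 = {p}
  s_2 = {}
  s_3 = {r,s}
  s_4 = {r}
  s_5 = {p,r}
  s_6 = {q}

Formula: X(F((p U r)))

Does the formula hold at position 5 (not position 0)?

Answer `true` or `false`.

s_0={r,s}: X(F((p U r)))=True F((p U r))=True (p U r)=True p=False r=True
s_1={p}: X(F((p U r)))=True F((p U r))=True (p U r)=False p=True r=False
s_2={}: X(F((p U r)))=True F((p U r))=True (p U r)=False p=False r=False
s_3={r,s}: X(F((p U r)))=True F((p U r))=True (p U r)=True p=False r=True
s_4={r}: X(F((p U r)))=True F((p U r))=True (p U r)=True p=False r=True
s_5={p,r}: X(F((p U r)))=False F((p U r))=True (p U r)=True p=True r=True
s_6={q}: X(F((p U r)))=False F((p U r))=False (p U r)=False p=False r=False
Evaluating at position 5: result = False

Answer: false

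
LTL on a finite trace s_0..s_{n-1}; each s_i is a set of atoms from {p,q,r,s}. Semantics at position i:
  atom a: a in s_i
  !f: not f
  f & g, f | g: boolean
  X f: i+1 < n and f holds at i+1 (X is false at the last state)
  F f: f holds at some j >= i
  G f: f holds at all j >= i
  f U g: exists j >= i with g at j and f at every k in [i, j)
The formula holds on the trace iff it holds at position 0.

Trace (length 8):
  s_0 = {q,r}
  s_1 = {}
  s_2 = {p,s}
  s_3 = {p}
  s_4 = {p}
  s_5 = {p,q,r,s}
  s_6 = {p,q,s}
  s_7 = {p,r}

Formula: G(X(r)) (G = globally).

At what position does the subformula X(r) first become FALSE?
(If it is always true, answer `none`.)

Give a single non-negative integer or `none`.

s_0={q,r}: X(r)=False r=True
s_1={}: X(r)=False r=False
s_2={p,s}: X(r)=False r=False
s_3={p}: X(r)=False r=False
s_4={p}: X(r)=True r=False
s_5={p,q,r,s}: X(r)=False r=True
s_6={p,q,s}: X(r)=True r=False
s_7={p,r}: X(r)=False r=True
G(X(r)) holds globally = False
First violation at position 0.

Answer: 0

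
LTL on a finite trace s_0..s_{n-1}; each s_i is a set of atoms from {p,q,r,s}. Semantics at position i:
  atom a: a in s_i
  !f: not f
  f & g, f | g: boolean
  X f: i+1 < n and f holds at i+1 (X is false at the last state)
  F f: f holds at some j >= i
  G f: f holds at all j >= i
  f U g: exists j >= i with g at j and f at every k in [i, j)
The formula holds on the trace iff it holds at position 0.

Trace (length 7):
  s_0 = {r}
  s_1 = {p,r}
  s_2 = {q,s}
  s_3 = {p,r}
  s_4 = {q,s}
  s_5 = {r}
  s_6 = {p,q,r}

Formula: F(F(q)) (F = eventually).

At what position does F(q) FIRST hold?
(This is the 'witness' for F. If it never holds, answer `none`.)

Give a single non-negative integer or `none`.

s_0={r}: F(q)=True q=False
s_1={p,r}: F(q)=True q=False
s_2={q,s}: F(q)=True q=True
s_3={p,r}: F(q)=True q=False
s_4={q,s}: F(q)=True q=True
s_5={r}: F(q)=True q=False
s_6={p,q,r}: F(q)=True q=True
F(F(q)) holds; first witness at position 0.

Answer: 0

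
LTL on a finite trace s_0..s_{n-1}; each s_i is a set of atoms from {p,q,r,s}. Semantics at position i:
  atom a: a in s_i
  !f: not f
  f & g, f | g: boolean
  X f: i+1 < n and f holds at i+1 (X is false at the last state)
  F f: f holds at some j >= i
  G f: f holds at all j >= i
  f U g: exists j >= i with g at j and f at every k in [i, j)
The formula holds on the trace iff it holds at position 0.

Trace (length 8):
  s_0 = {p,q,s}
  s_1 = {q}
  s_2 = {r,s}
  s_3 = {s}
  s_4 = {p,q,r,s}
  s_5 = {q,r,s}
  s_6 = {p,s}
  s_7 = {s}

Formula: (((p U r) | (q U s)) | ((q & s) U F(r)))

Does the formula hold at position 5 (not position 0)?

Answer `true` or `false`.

s_0={p,q,s}: (((p U r) | (q U s)) | ((q & s) U F(r)))=True ((p U r) | (q U s))=True (p U r)=False p=True r=False (q U s)=True q=True s=True ((q & s) U F(r))=True (q & s)=True F(r)=True
s_1={q}: (((p U r) | (q U s)) | ((q & s) U F(r)))=True ((p U r) | (q U s))=True (p U r)=False p=False r=False (q U s)=True q=True s=False ((q & s) U F(r))=True (q & s)=False F(r)=True
s_2={r,s}: (((p U r) | (q U s)) | ((q & s) U F(r)))=True ((p U r) | (q U s))=True (p U r)=True p=False r=True (q U s)=True q=False s=True ((q & s) U F(r))=True (q & s)=False F(r)=True
s_3={s}: (((p U r) | (q U s)) | ((q & s) U F(r)))=True ((p U r) | (q U s))=True (p U r)=False p=False r=False (q U s)=True q=False s=True ((q & s) U F(r))=True (q & s)=False F(r)=True
s_4={p,q,r,s}: (((p U r) | (q U s)) | ((q & s) U F(r)))=True ((p U r) | (q U s))=True (p U r)=True p=True r=True (q U s)=True q=True s=True ((q & s) U F(r))=True (q & s)=True F(r)=True
s_5={q,r,s}: (((p U r) | (q U s)) | ((q & s) U F(r)))=True ((p U r) | (q U s))=True (p U r)=True p=False r=True (q U s)=True q=True s=True ((q & s) U F(r))=True (q & s)=True F(r)=True
s_6={p,s}: (((p U r) | (q U s)) | ((q & s) U F(r)))=True ((p U r) | (q U s))=True (p U r)=False p=True r=False (q U s)=True q=False s=True ((q & s) U F(r))=False (q & s)=False F(r)=False
s_7={s}: (((p U r) | (q U s)) | ((q & s) U F(r)))=True ((p U r) | (q U s))=True (p U r)=False p=False r=False (q U s)=True q=False s=True ((q & s) U F(r))=False (q & s)=False F(r)=False
Evaluating at position 5: result = True

Answer: true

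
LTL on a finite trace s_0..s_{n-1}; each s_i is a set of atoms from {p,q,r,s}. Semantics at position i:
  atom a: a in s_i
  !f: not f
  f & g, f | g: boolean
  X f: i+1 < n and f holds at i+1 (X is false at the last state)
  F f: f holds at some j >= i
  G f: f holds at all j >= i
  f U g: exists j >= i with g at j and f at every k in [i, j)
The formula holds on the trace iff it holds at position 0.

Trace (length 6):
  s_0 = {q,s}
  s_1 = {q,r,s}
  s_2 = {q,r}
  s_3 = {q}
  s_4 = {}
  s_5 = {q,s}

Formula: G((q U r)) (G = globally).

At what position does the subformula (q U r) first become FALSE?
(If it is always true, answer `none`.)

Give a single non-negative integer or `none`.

s_0={q,s}: (q U r)=True q=True r=False
s_1={q,r,s}: (q U r)=True q=True r=True
s_2={q,r}: (q U r)=True q=True r=True
s_3={q}: (q U r)=False q=True r=False
s_4={}: (q U r)=False q=False r=False
s_5={q,s}: (q U r)=False q=True r=False
G((q U r)) holds globally = False
First violation at position 3.

Answer: 3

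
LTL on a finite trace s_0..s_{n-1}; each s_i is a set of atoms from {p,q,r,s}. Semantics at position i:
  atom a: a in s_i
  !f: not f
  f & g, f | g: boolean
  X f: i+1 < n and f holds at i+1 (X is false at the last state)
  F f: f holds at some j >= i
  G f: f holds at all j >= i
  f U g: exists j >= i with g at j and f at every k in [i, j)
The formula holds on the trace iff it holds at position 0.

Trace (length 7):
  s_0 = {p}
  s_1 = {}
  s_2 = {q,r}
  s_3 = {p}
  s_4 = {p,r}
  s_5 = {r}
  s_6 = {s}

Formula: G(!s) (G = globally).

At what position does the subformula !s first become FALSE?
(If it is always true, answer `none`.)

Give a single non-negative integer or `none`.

s_0={p}: !s=True s=False
s_1={}: !s=True s=False
s_2={q,r}: !s=True s=False
s_3={p}: !s=True s=False
s_4={p,r}: !s=True s=False
s_5={r}: !s=True s=False
s_6={s}: !s=False s=True
G(!s) holds globally = False
First violation at position 6.

Answer: 6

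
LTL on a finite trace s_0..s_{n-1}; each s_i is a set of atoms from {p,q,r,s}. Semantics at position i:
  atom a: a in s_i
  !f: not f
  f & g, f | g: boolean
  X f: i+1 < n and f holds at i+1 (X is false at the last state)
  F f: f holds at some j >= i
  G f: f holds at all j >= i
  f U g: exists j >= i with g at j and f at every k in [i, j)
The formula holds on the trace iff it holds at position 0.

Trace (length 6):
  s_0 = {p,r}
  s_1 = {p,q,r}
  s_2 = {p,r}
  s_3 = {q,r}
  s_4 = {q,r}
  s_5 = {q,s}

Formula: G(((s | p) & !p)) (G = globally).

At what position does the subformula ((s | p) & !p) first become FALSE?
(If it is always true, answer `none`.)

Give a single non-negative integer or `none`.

Answer: 0

Derivation:
s_0={p,r}: ((s | p) & !p)=False (s | p)=True s=False p=True !p=False
s_1={p,q,r}: ((s | p) & !p)=False (s | p)=True s=False p=True !p=False
s_2={p,r}: ((s | p) & !p)=False (s | p)=True s=False p=True !p=False
s_3={q,r}: ((s | p) & !p)=False (s | p)=False s=False p=False !p=True
s_4={q,r}: ((s | p) & !p)=False (s | p)=False s=False p=False !p=True
s_5={q,s}: ((s | p) & !p)=True (s | p)=True s=True p=False !p=True
G(((s | p) & !p)) holds globally = False
First violation at position 0.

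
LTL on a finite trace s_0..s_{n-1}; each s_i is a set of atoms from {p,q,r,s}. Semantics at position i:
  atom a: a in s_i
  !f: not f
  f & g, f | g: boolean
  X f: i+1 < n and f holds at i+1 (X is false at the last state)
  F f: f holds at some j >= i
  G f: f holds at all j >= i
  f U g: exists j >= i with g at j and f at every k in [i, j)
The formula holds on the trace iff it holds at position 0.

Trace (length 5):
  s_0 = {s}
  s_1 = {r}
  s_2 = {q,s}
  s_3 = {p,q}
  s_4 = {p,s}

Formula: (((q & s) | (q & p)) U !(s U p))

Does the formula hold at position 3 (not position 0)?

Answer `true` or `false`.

s_0={s}: (((q & s) | (q & p)) U !(s U p))=True ((q & s) | (q & p))=False (q & s)=False q=False s=True (q & p)=False p=False !(s U p)=True (s U p)=False
s_1={r}: (((q & s) | (q & p)) U !(s U p))=True ((q & s) | (q & p))=False (q & s)=False q=False s=False (q & p)=False p=False !(s U p)=True (s U p)=False
s_2={q,s}: (((q & s) | (q & p)) U !(s U p))=False ((q & s) | (q & p))=True (q & s)=True q=True s=True (q & p)=False p=False !(s U p)=False (s U p)=True
s_3={p,q}: (((q & s) | (q & p)) U !(s U p))=False ((q & s) | (q & p))=True (q & s)=False q=True s=False (q & p)=True p=True !(s U p)=False (s U p)=True
s_4={p,s}: (((q & s) | (q & p)) U !(s U p))=False ((q & s) | (q & p))=False (q & s)=False q=False s=True (q & p)=False p=True !(s U p)=False (s U p)=True
Evaluating at position 3: result = False

Answer: false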